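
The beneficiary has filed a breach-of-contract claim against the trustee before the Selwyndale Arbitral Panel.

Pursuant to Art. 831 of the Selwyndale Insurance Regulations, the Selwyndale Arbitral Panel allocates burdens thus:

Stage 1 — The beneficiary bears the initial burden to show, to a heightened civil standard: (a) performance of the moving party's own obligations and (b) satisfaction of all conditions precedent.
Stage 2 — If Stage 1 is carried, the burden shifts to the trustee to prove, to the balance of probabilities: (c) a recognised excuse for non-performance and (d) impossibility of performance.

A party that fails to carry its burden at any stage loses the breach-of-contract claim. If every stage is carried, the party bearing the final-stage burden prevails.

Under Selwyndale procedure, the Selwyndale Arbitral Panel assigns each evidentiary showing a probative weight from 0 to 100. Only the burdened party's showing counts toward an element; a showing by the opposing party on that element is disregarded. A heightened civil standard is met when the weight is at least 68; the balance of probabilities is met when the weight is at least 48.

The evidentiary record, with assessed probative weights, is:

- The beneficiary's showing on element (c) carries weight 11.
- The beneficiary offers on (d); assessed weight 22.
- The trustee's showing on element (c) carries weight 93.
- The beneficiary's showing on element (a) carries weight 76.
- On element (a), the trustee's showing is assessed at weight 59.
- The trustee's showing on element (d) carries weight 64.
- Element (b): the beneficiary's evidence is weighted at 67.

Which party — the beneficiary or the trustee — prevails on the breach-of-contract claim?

Stage 1 (beneficiary, a heightened civil standard, weight is at least 68): (a) 76 (trustee's 59 disregarded) ≥ 68 — meets; (b) 67 < 68 — fails.
  Stage 1 not carried; the beneficiary fails its burden.
The analysis ends at Stage 1; the trustee prevails.

trustee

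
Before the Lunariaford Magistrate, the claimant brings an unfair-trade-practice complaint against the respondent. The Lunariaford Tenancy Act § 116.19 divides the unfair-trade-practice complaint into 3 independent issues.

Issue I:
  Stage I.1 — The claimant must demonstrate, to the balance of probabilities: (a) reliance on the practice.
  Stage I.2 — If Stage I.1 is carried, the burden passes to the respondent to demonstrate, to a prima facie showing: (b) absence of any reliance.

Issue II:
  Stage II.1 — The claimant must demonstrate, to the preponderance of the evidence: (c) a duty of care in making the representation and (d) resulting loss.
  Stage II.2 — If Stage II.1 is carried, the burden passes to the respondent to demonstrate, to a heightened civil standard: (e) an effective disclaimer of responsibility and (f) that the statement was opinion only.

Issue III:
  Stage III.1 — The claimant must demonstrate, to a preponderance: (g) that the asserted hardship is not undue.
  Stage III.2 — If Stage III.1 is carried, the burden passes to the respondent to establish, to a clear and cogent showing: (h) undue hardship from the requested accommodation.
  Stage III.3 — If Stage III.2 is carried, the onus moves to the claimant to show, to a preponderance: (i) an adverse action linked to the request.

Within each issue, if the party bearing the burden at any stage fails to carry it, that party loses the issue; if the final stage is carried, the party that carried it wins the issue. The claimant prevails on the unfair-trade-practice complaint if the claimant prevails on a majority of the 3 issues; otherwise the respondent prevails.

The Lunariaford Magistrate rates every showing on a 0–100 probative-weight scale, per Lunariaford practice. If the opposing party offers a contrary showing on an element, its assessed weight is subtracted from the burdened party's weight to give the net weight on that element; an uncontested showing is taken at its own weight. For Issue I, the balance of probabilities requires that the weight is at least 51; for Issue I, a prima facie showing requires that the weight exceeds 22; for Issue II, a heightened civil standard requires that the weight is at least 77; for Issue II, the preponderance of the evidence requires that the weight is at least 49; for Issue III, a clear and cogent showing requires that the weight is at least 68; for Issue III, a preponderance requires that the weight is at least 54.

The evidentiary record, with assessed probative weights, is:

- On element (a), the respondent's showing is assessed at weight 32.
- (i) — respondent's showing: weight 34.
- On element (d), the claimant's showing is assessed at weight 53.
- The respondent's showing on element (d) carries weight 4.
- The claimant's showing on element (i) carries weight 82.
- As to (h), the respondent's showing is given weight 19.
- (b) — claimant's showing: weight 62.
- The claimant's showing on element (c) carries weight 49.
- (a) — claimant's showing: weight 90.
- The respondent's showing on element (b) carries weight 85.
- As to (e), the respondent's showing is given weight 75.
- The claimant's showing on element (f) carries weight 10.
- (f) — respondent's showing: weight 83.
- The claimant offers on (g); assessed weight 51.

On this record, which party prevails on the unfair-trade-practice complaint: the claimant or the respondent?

— Issue I —
Stage I.1 — burden on claimant; standard: the balance of probabilities (weight is at least 51).
    (a): 90 − 32 = 58 ≥ 51 [met]
  Stage I.1 carried; the burden shifts to the respondent.
Stage I.2 — burden on respondent; standard: a prima facie showing (weight exceeds 22).
    (b): 85 − 62 = 23 > 22 [met]
  Stage I.2 carried; the final stage is satisfied.
All stages carried — the respondent prevails on this issue.
— Issue II —
Stage II.1 — burden on claimant; standard: the preponderance of the evidence (weight is at least 49).
    (c): 49 ≥ 49 [met]
    (d): 53 − 4 = 49 ≥ 49 [met]
  Stage II.1 is satisfied; the onus moves to the respondent.
Stage II.2 — burden on respondent; standard: a heightened civil standard (weight is at least 77).
    (e): 75 < 77 [not met]
    (f): 83 − 10 = 73 < 77 [not met]
  Not every element is met, so the respondent fails to carry Stage II.2.
The analysis ends at Stage II.2; the claimant prevails on this issue.
— Issue III —
At Stage III.1 the claimant must meet a preponderance (weight is at least 54): on (g) the weight is 51, which does not reach 54, so (g) does not meet the standard.
  The claimant does not carry Stage III.1.
So the respondent prevails on this issue.
Per-issue: Issue I → respondent; Issue II → claimant; Issue III → respondent. The claimant must prevail on a majority of issues; overall, the respondent prevails.

respondent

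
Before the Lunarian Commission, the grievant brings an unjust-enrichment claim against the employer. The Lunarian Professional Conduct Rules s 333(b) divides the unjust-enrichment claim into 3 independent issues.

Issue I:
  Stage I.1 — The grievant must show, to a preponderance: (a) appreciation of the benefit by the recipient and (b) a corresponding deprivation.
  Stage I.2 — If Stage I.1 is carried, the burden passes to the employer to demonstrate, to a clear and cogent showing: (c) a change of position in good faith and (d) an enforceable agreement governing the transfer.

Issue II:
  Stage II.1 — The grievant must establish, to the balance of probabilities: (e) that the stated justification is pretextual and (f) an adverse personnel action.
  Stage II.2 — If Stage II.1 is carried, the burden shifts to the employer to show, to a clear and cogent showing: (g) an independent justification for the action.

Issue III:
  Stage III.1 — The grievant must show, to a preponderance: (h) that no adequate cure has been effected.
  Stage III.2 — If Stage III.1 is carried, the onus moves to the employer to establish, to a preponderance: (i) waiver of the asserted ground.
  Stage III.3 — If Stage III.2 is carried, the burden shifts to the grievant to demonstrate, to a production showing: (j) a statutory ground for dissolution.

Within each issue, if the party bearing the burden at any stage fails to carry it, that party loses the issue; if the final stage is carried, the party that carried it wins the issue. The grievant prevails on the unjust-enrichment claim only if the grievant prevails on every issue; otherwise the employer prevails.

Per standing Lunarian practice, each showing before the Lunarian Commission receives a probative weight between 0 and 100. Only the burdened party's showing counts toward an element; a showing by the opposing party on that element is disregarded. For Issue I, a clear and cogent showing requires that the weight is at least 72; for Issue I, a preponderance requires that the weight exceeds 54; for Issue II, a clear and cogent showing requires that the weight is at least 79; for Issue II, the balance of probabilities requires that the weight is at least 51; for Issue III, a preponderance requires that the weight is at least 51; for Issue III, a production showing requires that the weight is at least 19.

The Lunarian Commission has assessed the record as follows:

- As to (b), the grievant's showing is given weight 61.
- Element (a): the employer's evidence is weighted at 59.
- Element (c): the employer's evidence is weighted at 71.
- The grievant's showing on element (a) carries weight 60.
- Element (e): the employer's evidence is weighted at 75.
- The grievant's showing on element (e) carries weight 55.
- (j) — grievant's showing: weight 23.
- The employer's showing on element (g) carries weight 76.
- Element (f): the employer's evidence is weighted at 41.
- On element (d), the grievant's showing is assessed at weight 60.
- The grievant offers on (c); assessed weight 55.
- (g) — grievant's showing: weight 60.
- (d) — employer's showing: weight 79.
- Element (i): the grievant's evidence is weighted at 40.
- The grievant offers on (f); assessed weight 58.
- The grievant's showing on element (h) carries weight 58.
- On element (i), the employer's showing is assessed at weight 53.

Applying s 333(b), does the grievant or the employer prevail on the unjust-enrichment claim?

grievant

— Issue I —
At Stage I.1 the grievant must meet a preponderance (weight exceeds 54): on (a) the weight is 60 (the employer's 59 is given no effect), > 54, so (a) meets the standard; on (b) the weight is 61, which does exceed 54, so (b) meets the standard.
  All elements met. The burden passes to the employer.
At Stage I.2 the employer must meet a clear and cogent showing (weight is at least 72): on (c) the weight is 71 (the grievant's 55 is given no effect), which does not reach 72, so (c) does not meet the standard; on (d) the weight is 79 (the grievant's 60 is given no effect), ≥ 72, so (d) meets the standard.
  The employer does not carry Stage I.2.
The analysis ends at Stage I.2; the grievant prevails on this issue.
— Issue II —
Stage II.1 (grievant, the balance of probabilities, weight is at least 51): (e) 55 (employer's 75 disregarded) ≥ 51 — meets; (f) 58 (employer's 41 disregarded) ≥ 51 — meets.
  Stage II.1 is satisfied; the onus moves to the employer.
Stage II.2 (employer, a clear and cogent showing, weight is at least 79): (g) 76 (grievant's 60 disregarded) < 79 — fails.
  Stage II.2 not carried; the employer fails its burden.
The grievant prevails on this issue.
— Issue III —
At Stage III.1 the grievant must meet a preponderance (weight is at least 51): on (h) the weight is 58, which does reach 51, so (h) meets the standard.
  Stage III.1 carried; the burden shifts to the employer.
At Stage III.2 the employer must meet a preponderance (weight is at least 51): on (i) the weight is 53 (the grievant's 40 is given no effect), ≥ 51, so (i) meets the standard.
  Stage III.2 carried; the burden shifts to the grievant.
At Stage III.3 the grievant must meet a production showing (weight is at least 19): on (j) the weight is 23, which does reach 19, so (j) meets the standard.
  Stage III.3 carried; the final stage is satisfied.
All stages carried — the grievant prevails on this issue.
Per-issue: Issue I → grievant; Issue II → grievant; Issue III → grievant. The grievant must prevail on every issue; overall, the grievant prevails.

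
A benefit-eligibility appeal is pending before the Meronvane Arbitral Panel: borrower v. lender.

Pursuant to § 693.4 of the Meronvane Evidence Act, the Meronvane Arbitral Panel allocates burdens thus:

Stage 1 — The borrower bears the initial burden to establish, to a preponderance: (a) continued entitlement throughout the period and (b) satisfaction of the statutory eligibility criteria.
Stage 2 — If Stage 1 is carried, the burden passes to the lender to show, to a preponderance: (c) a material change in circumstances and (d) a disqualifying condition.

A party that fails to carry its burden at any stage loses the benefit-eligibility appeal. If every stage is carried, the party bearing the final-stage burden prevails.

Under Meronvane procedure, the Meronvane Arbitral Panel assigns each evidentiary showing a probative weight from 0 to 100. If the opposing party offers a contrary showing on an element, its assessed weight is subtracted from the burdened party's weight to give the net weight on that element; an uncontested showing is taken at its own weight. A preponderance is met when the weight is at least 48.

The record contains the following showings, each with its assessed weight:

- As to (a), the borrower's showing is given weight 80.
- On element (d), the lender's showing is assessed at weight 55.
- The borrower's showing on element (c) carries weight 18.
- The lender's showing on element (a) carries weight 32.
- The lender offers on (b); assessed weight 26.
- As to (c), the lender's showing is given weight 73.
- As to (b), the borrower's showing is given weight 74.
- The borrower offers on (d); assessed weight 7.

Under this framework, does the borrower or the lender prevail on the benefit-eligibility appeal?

lender

At Stage 1 the borrower must meet a preponderance (weight is at least 48): on (a) the weight is 80 less the opposing 32 gives net 48, which does reach 48, so (a) meets the standard; on (b) the weight is 74 less the opposing 26 gives net 48, which does reach 48, so (b) meets the standard.
  Stage 1 is satisfied; the onus moves to the lender.
At Stage 2 the lender must meet a preponderance (weight is at least 48): on (c) the weight is 73 less the opposing 18 gives net 55, which does reach 48, so (c) meets the standard; on (d) the weight is 55 less the opposing 7 gives net 48, which does reach 48, so (d) meets the standard.
  The lender carries the last stage.
All stages carried — the lender prevails.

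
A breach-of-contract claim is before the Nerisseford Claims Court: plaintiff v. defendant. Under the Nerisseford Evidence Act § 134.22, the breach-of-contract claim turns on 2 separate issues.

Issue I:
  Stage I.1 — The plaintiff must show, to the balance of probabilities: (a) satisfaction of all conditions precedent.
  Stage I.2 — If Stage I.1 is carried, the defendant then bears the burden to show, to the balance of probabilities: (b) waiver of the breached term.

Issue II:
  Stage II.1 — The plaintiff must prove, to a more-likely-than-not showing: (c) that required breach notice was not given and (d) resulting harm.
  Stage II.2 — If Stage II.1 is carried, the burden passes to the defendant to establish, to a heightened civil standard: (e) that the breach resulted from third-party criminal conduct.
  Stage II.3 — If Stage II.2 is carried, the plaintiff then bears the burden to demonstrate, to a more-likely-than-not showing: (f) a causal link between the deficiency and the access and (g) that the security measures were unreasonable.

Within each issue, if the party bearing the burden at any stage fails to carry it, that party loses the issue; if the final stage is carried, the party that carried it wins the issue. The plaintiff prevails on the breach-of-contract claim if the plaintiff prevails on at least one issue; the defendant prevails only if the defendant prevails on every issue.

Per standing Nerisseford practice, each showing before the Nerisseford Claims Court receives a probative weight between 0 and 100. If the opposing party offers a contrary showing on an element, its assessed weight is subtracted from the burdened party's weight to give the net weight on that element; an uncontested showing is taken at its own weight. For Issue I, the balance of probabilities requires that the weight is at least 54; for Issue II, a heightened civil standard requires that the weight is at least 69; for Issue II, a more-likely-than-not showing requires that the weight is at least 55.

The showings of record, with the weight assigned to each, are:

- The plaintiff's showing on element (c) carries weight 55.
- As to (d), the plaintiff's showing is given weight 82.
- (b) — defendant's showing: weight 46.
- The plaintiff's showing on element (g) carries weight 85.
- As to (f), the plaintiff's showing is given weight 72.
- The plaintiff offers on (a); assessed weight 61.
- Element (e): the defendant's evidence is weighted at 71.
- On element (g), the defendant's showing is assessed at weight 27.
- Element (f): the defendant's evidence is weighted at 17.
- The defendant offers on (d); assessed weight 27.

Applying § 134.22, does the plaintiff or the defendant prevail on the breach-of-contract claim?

— Issue I —
Stage I.1 (plaintiff, the balance of probabilities, weight is at least 54): (a) 61 ≥ 54 — meets.
  All elements met. The burden passes to the defendant.
Stage I.2 (defendant, the balance of probabilities, weight is at least 54): (b) 46 < 54 — fails.
  The defendant does not carry Stage I.2.
So the plaintiff prevails on this issue.
— Issue II —
At Stage II.1 the plaintiff must meet a more-likely-than-not showing (weight is at least 55): on (c) the weight is 55, ≥ 55, so (c) meets the standard; on (d) the weight is 82 less the opposing 27 gives net 55, which does reach 55, so (d) meets the standard.
  The plaintiff carries Stage II.1; the defendant now bears the burden.
At Stage II.2 the defendant must meet a heightened civil standard (weight is at least 69): on (e) the weight is 71, which does reach 69, so (e) meets the standard.
  The defendant carries Stage II.2; the plaintiff now bears the burden.
At Stage II.3 the plaintiff must meet a more-likely-than-not showing (weight is at least 55): on (f) the weight is 72 less the opposing 17 gives net 55, which does reach 55, so (f) meets the standard; on (g) the weight is 85 less the opposing 27 gives net 58, ≥ 55, so (g) meets the standard.
  Stage II.3 carried; the final stage is satisfied.
With every stage satisfied, the plaintiff prevails on this issue.
Per-issue: Issue I → plaintiff; Issue II → plaintiff. The plaintiff must prevail on at least one issue; overall, the plaintiff prevails.

plaintiff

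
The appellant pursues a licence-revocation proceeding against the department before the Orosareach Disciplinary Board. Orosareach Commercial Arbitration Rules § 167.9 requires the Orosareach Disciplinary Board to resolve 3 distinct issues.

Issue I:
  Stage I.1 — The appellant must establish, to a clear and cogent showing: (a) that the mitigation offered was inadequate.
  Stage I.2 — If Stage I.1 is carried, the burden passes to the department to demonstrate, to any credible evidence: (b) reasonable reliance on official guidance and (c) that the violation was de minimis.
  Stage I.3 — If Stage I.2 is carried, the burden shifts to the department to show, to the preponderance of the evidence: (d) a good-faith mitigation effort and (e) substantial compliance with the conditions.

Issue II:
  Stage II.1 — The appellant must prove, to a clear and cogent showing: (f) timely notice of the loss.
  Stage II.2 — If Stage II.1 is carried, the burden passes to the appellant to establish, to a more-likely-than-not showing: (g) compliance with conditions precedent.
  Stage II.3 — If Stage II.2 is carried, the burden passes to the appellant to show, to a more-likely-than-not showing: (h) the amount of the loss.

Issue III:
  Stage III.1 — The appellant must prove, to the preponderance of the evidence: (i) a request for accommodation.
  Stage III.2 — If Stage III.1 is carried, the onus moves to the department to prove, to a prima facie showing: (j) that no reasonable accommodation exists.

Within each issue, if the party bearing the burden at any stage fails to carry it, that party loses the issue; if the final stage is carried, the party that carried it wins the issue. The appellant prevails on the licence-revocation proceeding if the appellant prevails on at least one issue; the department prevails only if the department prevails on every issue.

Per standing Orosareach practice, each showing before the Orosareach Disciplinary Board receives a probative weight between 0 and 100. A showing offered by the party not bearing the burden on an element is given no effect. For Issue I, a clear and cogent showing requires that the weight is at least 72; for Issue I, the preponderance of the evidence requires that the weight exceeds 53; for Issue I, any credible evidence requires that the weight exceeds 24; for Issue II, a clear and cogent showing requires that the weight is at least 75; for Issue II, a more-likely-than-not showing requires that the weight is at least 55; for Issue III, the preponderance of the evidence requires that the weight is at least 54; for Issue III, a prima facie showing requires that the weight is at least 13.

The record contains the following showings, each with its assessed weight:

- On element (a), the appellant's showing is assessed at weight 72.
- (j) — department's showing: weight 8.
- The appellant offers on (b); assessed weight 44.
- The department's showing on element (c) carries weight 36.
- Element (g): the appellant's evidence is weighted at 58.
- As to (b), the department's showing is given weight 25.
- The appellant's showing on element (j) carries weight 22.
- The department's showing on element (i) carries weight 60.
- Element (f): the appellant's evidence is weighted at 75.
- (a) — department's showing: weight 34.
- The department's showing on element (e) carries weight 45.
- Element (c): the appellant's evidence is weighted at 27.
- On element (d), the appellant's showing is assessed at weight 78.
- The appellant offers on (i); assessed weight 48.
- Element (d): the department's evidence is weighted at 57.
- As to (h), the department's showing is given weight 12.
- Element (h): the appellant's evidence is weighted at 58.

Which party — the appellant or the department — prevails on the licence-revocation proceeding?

— Issue I —
At Stage I.1 the appellant must meet a clear and cogent showing (weight is at least 72): on (a) the weight is 72 (the department's 34 is given no effect), which does reach 72, so (a) meets the standard.
  Stage I.1 carried; the burden shifts to the department.
At Stage I.2 the department must meet any credible evidence (weight exceeds 24): on (b) the weight is 25 (the appellant's 44 is given no effect), > 24, so (b) meets the standard; on (c) the weight is 36 (the appellant's 27 is given no effect), which does exceed 24, so (c) meets the standard.
  Stage I.2 is satisfied; the department continues to bear the burden.
At Stage I.3 the department must meet the preponderance of the evidence (weight exceeds 53): on (d) the weight is 57 (the appellant's 78 is given no effect), > 53, so (d) meets the standard; on (e) the weight is 45, which does not exceed 53, so (e) does not meet the standard.
  Stage I.3 not carried; the department fails its burden.
The analysis ends at Stage I.3; the appellant prevails on this issue.
— Issue II —
At Stage II.1 the appellant must meet a clear and cogent showing (weight is at least 75): on (f) the weight is 75, which does reach 75, so (f) meets the standard.
  Stage II.1 is satisfied; the appellant continues to bear the burden.
At Stage II.2 the appellant must meet a more-likely-than-not showing (weight is at least 55): on (g) the weight is 58, ≥ 55, so (g) meets the standard.
  Stage II.2 carried; the burden remains with the appellant.
At Stage II.3 the appellant must meet a more-likely-than-not showing (weight is at least 55): on (h) the weight is 58 (the department's 12 is given no effect), which does reach 55, so (h) meets the standard.
  Stage II.3 carried; the final stage is satisfied.
With every stage satisfied, the appellant prevails on this issue.
— Issue III —
Stage III.1 (appellant, the preponderance of the evidence, weight is at least 54): (i) 48 (department's 60 disregarded) < 54 — fails.
  Stage III.1 not carried; the appellant fails its burden.
The department prevails on this issue.
Per-issue: Issue I → appellant; Issue II → appellant; Issue III → department. The appellant must prevail on at least one issue; overall, the appellant prevails.

appellant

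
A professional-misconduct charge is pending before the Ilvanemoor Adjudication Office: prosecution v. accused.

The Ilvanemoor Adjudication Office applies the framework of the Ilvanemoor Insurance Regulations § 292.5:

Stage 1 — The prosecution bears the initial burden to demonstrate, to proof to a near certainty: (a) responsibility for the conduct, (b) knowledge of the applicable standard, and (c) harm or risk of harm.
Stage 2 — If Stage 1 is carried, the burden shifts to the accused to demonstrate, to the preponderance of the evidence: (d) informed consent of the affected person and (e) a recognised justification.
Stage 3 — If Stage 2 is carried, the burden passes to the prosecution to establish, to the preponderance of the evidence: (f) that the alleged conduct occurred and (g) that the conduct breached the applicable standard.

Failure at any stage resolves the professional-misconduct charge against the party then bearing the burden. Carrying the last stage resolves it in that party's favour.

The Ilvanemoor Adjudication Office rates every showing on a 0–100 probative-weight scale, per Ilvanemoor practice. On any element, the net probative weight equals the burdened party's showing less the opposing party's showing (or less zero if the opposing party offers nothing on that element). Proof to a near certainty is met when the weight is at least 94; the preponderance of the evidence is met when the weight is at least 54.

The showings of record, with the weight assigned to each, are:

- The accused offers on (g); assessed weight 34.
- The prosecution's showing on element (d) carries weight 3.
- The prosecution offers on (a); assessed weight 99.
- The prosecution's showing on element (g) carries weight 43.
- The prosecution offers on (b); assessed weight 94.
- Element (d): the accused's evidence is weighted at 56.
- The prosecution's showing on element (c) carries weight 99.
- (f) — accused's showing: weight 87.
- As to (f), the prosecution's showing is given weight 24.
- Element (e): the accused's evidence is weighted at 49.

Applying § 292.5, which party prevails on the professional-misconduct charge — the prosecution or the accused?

Stage 1 (prosecution, proof to a near certainty, weight is at least 94): (a) 99 ≥ 94 — meets; (b) 94 ≥ 94 — meets; (c) 99 ≥ 94 — meets.
  The prosecution carries Stage 1; the accused now bears the burden.
Stage 2 (accused, the preponderance of the evidence, weight is at least 54): (d) net 56−3=53 < 54 — fails; (e) 49 < 54 — fails.
  Stage 2 not carried; the accused fails its burden.
The analysis ends at Stage 2; the prosecution prevails.

prosecution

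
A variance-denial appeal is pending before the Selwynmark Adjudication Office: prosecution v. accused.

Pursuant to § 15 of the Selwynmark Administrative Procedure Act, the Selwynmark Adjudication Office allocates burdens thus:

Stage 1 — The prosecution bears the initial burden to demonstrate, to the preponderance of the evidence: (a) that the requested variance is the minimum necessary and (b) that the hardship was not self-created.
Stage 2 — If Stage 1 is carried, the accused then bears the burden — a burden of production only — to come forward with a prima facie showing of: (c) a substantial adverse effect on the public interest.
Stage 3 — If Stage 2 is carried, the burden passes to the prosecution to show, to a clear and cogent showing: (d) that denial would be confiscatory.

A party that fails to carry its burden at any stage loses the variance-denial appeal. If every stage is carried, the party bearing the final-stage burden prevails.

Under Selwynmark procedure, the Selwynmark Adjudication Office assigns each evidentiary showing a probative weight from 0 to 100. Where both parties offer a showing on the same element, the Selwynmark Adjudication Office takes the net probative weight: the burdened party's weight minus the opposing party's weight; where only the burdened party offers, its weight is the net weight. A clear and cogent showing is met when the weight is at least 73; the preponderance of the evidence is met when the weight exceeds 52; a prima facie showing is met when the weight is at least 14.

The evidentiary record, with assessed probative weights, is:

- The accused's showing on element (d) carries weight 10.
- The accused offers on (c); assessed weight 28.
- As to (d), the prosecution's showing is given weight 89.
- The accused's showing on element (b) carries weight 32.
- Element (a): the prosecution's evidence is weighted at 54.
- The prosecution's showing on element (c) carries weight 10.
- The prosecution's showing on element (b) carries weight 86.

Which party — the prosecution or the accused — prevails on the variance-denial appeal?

prosecution

Stage 1 (prosecution, the preponderance of the evidence, weight exceeds 52): (a) 54 > 52 — meets; (b) net 86−32=54 > 52 — meets.
  Stage 1 carried; the burden shifts to the accused.
Stage 2 (accused, a prima facie showing, weight is at least 14): (c) net 28−10=18 ≥ 14 — meets.
  The accused carries Stage 2; the prosecution now bears the burden.
Stage 3 (prosecution, a clear and cogent showing, weight is at least 73): (d) net 89−10=79 ≥ 73 — meets.
  All elements met at the final stage.
With every stage satisfied, the prosecution prevails.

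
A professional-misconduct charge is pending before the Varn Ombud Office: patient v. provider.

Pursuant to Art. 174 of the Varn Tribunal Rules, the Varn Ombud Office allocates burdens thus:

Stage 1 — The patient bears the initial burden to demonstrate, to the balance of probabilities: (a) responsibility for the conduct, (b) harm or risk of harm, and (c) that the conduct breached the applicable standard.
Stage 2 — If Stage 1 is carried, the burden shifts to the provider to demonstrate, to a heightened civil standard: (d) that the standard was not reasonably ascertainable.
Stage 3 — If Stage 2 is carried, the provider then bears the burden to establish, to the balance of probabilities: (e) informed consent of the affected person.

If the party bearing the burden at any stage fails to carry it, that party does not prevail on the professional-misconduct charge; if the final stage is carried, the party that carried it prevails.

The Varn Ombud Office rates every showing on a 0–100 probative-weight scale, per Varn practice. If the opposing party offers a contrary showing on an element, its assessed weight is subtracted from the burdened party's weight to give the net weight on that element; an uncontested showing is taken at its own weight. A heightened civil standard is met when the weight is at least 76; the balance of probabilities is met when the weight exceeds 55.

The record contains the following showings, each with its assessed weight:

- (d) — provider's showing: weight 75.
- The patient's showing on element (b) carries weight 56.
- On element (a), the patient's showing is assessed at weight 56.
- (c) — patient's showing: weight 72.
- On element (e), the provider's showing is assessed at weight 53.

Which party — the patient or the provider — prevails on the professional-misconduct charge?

Stage 1 — burden on patient; standard: the balance of probabilities (weight exceeds 55).
    (a): 56 > 55 [met]
    (b): 56 > 55 [met]
    (c): 72 > 55 [met]
  Stage 1 carried; the burden shifts to the provider.
Stage 2 — burden on provider; standard: a heightened civil standard (weight is at least 76).
    (d): 75 < 76 [not met]
  Not every element is met, so the provider fails to carry Stage 2.
The analysis ends at Stage 2; the patient prevails.

patient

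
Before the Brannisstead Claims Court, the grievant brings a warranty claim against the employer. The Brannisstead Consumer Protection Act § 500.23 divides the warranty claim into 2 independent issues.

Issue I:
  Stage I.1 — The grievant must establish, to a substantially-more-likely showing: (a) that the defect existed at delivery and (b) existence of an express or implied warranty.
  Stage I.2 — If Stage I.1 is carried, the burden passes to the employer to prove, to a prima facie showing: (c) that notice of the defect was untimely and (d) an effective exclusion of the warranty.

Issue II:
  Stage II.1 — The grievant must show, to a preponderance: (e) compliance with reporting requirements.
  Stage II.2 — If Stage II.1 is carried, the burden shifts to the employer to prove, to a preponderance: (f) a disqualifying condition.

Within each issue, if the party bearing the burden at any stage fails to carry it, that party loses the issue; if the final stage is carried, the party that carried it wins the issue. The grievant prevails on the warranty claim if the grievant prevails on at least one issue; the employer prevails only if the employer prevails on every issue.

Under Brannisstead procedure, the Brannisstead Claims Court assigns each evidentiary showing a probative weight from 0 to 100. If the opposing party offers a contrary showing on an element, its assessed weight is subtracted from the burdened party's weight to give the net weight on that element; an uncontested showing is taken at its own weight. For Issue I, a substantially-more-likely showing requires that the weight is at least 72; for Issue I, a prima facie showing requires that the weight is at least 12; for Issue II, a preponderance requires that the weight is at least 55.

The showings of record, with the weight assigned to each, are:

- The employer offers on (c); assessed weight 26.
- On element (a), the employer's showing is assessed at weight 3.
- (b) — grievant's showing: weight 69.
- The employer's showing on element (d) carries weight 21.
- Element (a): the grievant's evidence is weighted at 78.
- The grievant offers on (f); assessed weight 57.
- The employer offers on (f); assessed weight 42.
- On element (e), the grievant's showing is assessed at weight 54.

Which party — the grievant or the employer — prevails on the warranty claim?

employer

— Issue I —
Stage I.1 (grievant, a substantially-more-likely showing, weight is at least 72): (a) net 78−3=75 ≥ 72 — meets; (b) 69 < 72 — fails.
  Not every element is met, so the grievant fails to carry Stage I.1.
The employer prevails on this issue.
— Issue II —
At Stage II.1 the grievant must meet a preponderance (weight is at least 55): on (e) the weight is 54, which does not reach 55, so (e) does not meet the standard.
  Stage II.1 not carried; the grievant fails its burden.
The analysis ends at Stage II.1; the employer prevails on this issue.
Per-issue: Issue I → employer; Issue II → employer. The grievant must prevail on at least one issue; overall, the employer prevails.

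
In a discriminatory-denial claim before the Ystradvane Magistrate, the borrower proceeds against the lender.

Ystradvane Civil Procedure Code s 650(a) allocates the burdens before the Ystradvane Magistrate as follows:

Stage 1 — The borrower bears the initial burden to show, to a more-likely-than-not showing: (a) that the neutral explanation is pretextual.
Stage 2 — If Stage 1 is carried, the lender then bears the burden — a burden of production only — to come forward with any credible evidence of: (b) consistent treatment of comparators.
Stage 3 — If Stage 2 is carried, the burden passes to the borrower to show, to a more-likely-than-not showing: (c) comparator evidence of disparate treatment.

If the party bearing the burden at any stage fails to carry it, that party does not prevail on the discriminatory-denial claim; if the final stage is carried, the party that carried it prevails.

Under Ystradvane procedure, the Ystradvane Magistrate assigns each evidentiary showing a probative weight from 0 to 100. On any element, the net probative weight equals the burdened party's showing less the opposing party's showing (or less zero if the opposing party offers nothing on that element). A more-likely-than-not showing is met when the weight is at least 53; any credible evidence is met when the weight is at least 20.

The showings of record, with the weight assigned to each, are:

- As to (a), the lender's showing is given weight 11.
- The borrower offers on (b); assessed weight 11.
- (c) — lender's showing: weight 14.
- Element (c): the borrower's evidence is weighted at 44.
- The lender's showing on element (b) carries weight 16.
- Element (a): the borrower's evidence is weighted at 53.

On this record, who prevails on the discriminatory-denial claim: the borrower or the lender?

Stage 1 — burden on borrower; standard: a more-likely-than-not showing (weight is at least 53).
    (a): 53 − 11 = 42 < 53 [not met]
  Not every element is met, so the borrower fails to carry Stage 1.
The analysis ends at Stage 1; the lender prevails.

lender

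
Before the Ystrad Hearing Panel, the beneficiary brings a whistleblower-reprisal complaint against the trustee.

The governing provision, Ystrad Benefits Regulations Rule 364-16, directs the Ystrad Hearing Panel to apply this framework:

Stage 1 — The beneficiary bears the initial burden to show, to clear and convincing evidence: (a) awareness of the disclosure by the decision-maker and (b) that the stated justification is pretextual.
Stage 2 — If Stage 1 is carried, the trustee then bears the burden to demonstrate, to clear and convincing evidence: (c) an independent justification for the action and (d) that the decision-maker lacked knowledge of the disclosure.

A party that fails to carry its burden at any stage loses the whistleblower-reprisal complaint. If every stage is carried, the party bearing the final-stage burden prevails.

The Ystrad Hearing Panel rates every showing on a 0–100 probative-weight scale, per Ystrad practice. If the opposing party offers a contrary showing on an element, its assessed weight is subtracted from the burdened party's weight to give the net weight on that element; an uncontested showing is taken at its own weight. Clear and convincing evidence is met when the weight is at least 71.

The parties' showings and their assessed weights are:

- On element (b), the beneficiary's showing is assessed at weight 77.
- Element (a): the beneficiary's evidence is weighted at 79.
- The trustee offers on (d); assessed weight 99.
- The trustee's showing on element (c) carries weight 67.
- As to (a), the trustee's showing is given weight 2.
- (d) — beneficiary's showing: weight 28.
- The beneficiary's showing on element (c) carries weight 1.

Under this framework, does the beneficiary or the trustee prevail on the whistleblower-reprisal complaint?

At Stage 1 the beneficiary must meet clear and convincing evidence (weight is at least 71): on (a) the weight is 79 less the opposing 2 gives net 77, ≥ 71, so (a) meets the standard; on (b) the weight is 77, ≥ 71, so (b) meets the standard.
  The beneficiary carries Stage 1; the trustee now bears the burden.
At Stage 2 the trustee must meet clear and convincing evidence (weight is at least 71): on (c) the weight is 67 less the opposing 1 gives net 66, < 71, so (c) does not meet the standard; on (d) the weight is 99 less the opposing 28 gives net 71, which does reach 71, so (d) meets the standard.
  Not every element is met, so the trustee fails to carry Stage 2.
The beneficiary prevails.

beneficiary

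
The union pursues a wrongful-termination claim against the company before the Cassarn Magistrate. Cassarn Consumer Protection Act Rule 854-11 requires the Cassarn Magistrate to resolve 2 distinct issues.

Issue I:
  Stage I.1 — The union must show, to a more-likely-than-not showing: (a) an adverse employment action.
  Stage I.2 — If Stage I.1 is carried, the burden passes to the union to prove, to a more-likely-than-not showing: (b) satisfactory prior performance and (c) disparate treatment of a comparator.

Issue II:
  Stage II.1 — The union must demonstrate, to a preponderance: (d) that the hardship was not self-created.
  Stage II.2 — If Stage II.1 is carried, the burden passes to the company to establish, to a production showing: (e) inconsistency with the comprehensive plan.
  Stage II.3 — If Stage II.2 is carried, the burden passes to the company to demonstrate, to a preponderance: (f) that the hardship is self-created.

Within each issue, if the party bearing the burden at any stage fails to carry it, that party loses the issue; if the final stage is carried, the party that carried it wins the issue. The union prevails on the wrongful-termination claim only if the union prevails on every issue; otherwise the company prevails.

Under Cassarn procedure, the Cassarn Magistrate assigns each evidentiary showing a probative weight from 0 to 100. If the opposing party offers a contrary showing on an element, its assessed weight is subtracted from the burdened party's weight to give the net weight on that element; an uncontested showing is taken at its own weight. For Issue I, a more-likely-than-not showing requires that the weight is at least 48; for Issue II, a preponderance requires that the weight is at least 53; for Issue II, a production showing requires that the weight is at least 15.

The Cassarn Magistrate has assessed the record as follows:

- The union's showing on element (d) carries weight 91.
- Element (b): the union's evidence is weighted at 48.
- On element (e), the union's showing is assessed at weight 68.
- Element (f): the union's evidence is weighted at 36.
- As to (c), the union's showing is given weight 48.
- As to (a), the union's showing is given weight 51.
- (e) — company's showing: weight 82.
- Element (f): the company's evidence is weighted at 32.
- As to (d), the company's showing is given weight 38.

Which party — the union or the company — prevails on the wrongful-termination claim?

union

— Issue I —
Stage I.1 (union, a more-likely-than-not showing, weight is at least 48): (a) 51 ≥ 48 — meets.
  All elements met. The union retains the burden for Stage I.2.
Stage I.2 (union, a more-likely-than-not showing, weight is at least 48): (b) 48 ≥ 48 — meets; (c) 48 ≥ 48 — meets.
  The union carries the last stage.
With every stage satisfied, the union prevails on this issue.
— Issue II —
Stage II.1 — burden on union; standard: a preponderance (weight is at least 53).
    (d): 91 − 38 = 53 ≥ 53 [met]
  All elements met. The burden passes to the company.
Stage II.2 — burden on company; standard: a production showing (weight is at least 15).
    (e): 82 − 68 = 14 < 15 [not met]
  Stage II.2 not carried; the company fails its burden.
So the union prevails on this issue.
Per-issue: Issue I → union; Issue II → union. The union must prevail on every issue; overall, the union prevails.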